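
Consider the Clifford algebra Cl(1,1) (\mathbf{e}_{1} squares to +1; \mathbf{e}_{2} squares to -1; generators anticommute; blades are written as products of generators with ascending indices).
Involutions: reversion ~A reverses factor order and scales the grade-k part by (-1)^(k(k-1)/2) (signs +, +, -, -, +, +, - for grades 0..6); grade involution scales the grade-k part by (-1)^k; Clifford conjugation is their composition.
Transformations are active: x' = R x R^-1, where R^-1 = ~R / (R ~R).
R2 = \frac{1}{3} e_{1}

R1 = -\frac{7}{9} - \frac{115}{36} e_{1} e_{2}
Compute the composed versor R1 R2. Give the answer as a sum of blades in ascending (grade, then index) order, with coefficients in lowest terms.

Distribute over the terms of R2 (each basis-blade product reordered to ascending indices, repeated generators contracted through their squares):
R1 (\frac{1}{3} e_{1}) = -\frac{7}{27} e_{1} + \frac{115}{108} e_{2}
Answer: -\frac{7}{27} e_{1} + \frac{115}{108} e_{2}


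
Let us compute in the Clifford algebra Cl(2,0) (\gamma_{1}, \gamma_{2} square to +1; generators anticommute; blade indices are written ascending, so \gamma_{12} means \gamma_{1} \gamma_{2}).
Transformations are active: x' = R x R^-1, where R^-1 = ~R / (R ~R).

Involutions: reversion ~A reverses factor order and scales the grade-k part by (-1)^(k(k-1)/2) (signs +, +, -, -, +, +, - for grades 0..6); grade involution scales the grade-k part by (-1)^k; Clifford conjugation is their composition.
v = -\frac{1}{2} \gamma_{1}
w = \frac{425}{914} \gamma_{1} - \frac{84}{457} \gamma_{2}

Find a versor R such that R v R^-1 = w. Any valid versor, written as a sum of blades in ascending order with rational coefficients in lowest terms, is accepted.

Construction: equal norms (both \frac{1}{4}) license R = v + w = -\frac{16}{457} \gamma_{1} - \frac{84}{457} \gamma_{2} — nothing changes along that direction, while (v - w)/2 changes sign, so v maps onto w.
Answer: -\frac{16}{457} \gamma_{1} - \frac{84}{457} \gamma_{2}


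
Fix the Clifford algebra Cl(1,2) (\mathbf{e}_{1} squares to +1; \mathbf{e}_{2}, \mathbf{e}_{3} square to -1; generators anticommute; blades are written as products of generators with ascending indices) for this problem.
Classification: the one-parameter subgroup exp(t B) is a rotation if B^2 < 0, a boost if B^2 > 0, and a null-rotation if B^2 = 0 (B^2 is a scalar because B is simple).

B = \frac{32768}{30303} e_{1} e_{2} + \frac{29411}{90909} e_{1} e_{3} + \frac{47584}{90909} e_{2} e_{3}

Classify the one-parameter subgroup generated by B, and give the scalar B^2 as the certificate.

B^2 term by term: the squares give (\frac{32768}{30303})^2*(e_{1} e_{2})^2 + (\frac{29411}{90909})^2*(e_{1} e_{3})^2 + (\frac{47584}{90909})^2*(e_{2} e_{3})^2 = \frac{1073741824}{918271809}*(+1) + \frac{865006921}{8264446281}*(+1) + \frac{2264237056}{8264446281}*(-1) = 1 (each basis 2-blade squares to minus the product of its generators' squares); cross terms between blades sharing an index anticommute and cancel. So B^2 = 1.
Answer: boost, certificate B^2 = 1. Why this suffices: the scalar 1 survives any versor conjugation, so its sign alone determines the class however B is presented.


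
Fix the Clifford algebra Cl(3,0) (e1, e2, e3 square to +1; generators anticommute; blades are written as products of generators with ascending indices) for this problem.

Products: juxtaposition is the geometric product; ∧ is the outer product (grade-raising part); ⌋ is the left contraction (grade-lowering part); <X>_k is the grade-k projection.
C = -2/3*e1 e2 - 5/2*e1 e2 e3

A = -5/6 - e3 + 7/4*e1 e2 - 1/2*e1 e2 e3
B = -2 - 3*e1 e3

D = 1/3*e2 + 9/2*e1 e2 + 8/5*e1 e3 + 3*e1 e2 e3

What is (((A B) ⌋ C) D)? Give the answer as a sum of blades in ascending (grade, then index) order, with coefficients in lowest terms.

step 1: 5/3 - 3*e1 + 3/2*e2 + 2*e3 - 7/2*e1 e2 + 5/2*e1 e3 + 21/4*e2 e3 + e1 e2 e3
step 2: 1/6 + 113/8*e1 - 17/4*e2 - 35/4*e3 - 55/9*e1 e2 + 15/4*e1 e3 + 15/2*e2 e3 - 25/6*e1 e2 e3
step 3: 391/12 + 1855/216*e1 + 9821/144*e2 + 3431/60*e3 - 211/24*e1 e2 - 1741/90*e1 e3 + 1295/18*e2 e3 - 1333/40*e1 e2 e3
Answer: 391/12 + 1855/216*e1 + 9821/144*e2 + 3431/60*e3 - 211/24*e1 e2 - 1741/90*e1 e3 + 1295/18*e2 e3 - 1333/40*e1 e2 e3


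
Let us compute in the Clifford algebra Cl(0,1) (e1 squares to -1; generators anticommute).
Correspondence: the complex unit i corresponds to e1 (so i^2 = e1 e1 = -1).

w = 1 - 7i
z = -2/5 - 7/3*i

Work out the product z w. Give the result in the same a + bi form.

In blades: z = -2/5 - 7/3*e1, w = 1 - 7*e1.
Distribute z over w term by term (generator squares from the signature, products reordered to ascending indices): (-2/5)*w = -2/5 + 14/5*e1; (-7/3*e1)*w = -49/3 - 7/3*e1.
Sum: -251/15 + 7/15*e1; translating back through the correspondence:
Answer: -251/15 + 7/15*i


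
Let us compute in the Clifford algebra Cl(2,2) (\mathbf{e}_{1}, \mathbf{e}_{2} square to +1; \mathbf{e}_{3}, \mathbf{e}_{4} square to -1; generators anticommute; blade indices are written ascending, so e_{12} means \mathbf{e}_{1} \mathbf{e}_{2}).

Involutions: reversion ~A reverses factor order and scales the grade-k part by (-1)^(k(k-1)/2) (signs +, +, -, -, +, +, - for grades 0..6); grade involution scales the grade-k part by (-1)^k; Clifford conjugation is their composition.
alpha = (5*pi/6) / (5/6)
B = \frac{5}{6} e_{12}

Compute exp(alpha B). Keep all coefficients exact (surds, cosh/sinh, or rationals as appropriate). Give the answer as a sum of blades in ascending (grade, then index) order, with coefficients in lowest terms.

B^2 = (\frac{5}{6})^2*(e_{12})^2 = \frac{25}{36}*(-1) = -\frac{25}{36} (a basis 2-blade squares to minus the product of its generators' squares).
B^2 = -\frac{25}{36} — the series telescopes trigonometrically here: l = \frac{5}{6}, alpha*l = \frac{5 \pi}{6}, so exp(alpha B) = cos(\frac{5 \pi}{6}) + (sin(\frac{5 \pi}{6})/(\frac{5}{6}))*B = - \frac{\sqrt{3}}{2} + (\frac{3}{5})*B.
Answer: - \frac{\sqrt{3}}{2} + \frac{1}{2} e_{12}


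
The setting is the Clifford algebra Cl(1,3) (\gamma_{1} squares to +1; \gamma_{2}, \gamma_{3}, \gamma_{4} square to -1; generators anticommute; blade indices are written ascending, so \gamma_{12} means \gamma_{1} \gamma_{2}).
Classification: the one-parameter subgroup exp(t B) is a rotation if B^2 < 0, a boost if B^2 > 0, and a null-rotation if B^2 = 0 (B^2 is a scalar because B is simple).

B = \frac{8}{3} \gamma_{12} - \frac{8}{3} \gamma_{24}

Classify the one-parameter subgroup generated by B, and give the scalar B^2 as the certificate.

B^2 term by term: the squares give (\frac{8}{3})^2*(\gamma_{12})^2 + (-\frac{8}{3})^2*(\gamma_{24})^2 = \frac{64}{9}*(+1) + \frac{64}{9}*(-1) = 0 (each basis 2-blade squares to minus the product of its generators' squares); cross terms between blades sharing an index anticommute and cancel. So B^2 = 0.
Answer: null-rotation, certificate B^2 = 0. Key observation: B^2 = 0 is a conjugation invariant, so its sign decides the class regardless of the surface form of B.


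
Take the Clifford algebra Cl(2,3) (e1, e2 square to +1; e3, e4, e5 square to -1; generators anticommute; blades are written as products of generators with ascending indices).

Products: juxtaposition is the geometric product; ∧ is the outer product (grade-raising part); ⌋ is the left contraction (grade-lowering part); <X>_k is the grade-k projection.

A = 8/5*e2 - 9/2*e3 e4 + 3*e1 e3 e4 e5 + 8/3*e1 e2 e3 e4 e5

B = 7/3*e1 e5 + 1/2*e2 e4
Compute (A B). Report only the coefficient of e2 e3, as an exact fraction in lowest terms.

step 1: 4/5*e4 + 9/4*e2 e3 + 7*e3 e4 - 56/15*e1 e2 e5 - 4/3*e1 e3 e5 - 56/9*e2 e3 e4 - 3/2*e1 e2 e3 e5 - 21/2*e1 e3 e4 e5
Answer: 9/4


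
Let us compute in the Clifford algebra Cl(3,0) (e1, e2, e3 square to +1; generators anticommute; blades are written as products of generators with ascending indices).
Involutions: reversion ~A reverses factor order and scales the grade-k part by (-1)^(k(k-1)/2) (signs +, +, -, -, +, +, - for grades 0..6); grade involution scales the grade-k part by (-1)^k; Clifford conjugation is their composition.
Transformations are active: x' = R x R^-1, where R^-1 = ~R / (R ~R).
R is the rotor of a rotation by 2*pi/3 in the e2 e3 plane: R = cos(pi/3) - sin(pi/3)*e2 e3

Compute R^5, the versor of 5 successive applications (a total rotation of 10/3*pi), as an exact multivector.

Half-angle bookkeeping: 5 applications in e2 e3 add up to rotor phase 5*pi/3 = 5*pi/3, so R^5 = cos(5*pi/3) - sin(5*pi/3)*e2 e3.
cos(5*pi/3) = 1/2 and sin(5*pi/3) = -sqrt(3)/2, so R^5 = 1/2 + sqrt(3)/2*e2 e3. The net rotation is 4/3*pi (after discarding 1 full turn, each of which contributes a factor -1 to the rotor); the rotor keeps the half-angle phase exactly.
Answer: 1/2 + sqrt(3)/2*e2 e3


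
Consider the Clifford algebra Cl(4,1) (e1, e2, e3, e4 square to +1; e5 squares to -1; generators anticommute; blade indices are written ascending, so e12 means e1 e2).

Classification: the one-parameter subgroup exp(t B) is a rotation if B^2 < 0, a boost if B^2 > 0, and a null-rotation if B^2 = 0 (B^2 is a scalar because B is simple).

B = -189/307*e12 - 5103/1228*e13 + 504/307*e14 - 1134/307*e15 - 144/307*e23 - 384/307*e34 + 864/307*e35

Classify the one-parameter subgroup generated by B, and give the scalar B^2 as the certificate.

B^2 term by term: the squares give (-189/307)^2*(e12)^2 + (-5103/1228)^2*(e13)^2 + (504/307)^2*(e14)^2 + (-1134/307)^2*(e15)^2 + (-144/307)^2*(e23)^2 + (-384/307)^2*(e34)^2 + (864/307)^2*(e35)^2 = 35721/94249*(-1) + 26040609/1507984*(-1) + 254016/94249*(-1) + 1285956/94249*(+1) + 20736/94249*(-1) + 147456/94249*(-1) + 746496/94249*(+1) = -9/16 (each basis 2-blade squares to minus the product of its generators' squares); cross terms between blades sharing an index anticommute and cancel; the commuting (index-disjoint) pairs give grade-4 terms 2*c*c'*(blade product), which cancel blade by blade — e1234: 145152/94249 - 145152/94249 = 0; e1235: -326592/94249 + 326592/94249 = 0; e1345: -870912/94249 + 870912/94249 = 0 — confirming B is simple. So B^2 = -9/16.
Answer: rotation, certificate B^2 = -9/16. B^2 = -9/16 is basis-independent, so its sign is the whole story.


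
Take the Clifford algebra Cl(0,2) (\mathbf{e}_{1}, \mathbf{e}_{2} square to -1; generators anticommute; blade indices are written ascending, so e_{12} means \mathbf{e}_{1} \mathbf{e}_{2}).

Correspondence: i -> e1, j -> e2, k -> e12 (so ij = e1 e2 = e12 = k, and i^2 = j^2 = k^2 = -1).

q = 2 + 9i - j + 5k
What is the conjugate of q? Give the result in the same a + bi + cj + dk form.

In blades: q = 2 + 9 e_{1} - e_{2} + 5 e_{12}.
Conjugation here is Clifford conjugation: the scalar is fixed and the grade-1 and grade-2 blades all flip sign, giving 2 - 9 e_{1} + e_{2} - 5 e_{12}; translating back:
Answer: 2 - 9i + j - 5k


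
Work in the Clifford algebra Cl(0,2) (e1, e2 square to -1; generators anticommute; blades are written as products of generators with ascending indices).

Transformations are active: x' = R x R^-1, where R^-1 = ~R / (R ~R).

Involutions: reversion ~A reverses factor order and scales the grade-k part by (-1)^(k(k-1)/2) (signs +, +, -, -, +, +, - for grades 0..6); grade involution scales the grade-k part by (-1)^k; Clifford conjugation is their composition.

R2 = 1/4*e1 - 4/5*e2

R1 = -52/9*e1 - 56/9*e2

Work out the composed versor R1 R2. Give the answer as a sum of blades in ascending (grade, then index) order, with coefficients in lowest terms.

Distribute over the terms of R1 (each basis-blade product reordered to ascending indices, repeated generators contracted through their squares):
(-52/9*e1) R2 = 13/9 + 208/45*e1 e2
(-56/9*e2) R2 = -224/45 + 14/9*e1 e2
Summing the partial products and collecting blades:
Answer: -53/15 + 278/45*e1 e2


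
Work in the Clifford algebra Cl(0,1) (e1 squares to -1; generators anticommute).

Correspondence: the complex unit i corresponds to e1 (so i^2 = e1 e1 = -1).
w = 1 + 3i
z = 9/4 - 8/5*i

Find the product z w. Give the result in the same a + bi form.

In blades: z = 9/4 - 8/5*e1, w = 1 + 3*e1.
Distribute z over w term by term (generator squares from the signature, products reordered to ascending indices): (9/4)*w = 9/4 + 27/4*e1; (-8/5*e1)*w = 24/5 - 8/5*e1.
Sum: 141/20 + 103/20*e1; translating back through the correspondence:
Answer: 141/20 + 103/20*i


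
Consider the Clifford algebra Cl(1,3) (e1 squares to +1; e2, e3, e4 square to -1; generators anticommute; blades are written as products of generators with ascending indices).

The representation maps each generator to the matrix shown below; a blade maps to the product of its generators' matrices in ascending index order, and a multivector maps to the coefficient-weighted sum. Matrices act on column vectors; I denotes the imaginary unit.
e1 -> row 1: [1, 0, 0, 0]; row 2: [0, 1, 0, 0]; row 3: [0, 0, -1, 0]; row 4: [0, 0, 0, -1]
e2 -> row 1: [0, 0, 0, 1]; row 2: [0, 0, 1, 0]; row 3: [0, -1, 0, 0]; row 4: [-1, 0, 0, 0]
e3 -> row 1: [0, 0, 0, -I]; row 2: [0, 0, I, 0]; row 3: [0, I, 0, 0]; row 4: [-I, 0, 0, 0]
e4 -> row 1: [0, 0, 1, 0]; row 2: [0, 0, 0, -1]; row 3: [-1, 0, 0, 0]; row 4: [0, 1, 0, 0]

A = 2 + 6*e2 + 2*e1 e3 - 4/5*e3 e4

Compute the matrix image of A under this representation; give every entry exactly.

Bivector images (products of the table entries): rho(e1 e3) = rho(e1)rho(e3) = row 1: [0, 0, 0, -I]; row 2: [0, 0, I, 0]; row 3: [0, -I, 0, 0]; row 4: [I, 0, 0, 0]; rho(e3 e4) = rho(e3)rho(e4) = row 1: [0, -I, 0, 0]; row 2: [-I, 0, 0, 0]; row 3: [0, 0, 0, -I]; row 4: [0, 0, -I, 0].
M = (2)*1 + (6)*rho(e2) + (2)*rho(e1 e3) + (-4/5)*rho(e3 e4), summed entrywise (1 is the identity matrix):
Answer: row 1: [2, 4*I/5, 0, 6 - 2*I]; row 2: [4*I/5, 2, 6 + 2*I, 0]; row 3: [0, -6 - 2*I, 2, 4*I/5]; row 4: [-6 + 2*I, 0, 4*I/5, 2]


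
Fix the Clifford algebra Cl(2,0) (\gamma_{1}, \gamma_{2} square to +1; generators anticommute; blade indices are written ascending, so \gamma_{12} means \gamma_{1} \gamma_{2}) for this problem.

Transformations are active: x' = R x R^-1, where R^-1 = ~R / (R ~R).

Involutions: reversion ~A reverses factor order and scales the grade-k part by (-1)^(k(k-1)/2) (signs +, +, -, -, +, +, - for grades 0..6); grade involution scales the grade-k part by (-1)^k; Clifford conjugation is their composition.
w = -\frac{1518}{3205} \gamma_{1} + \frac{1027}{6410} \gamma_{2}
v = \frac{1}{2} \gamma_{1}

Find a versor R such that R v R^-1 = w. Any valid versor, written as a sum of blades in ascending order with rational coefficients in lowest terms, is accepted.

Sketch: the shared square \frac{1}{4} makes R = v + w = \frac{169}{6410} \gamma_{1} + \frac{1027}{6410} \gamma_{2} the natural versor; its sandwich fixes that direction, negates (v - w)/2, and sends v to w.
Answer: \frac{169}{6410} \gamma_{1} + \frac{1027}{6410} \gamma_{2}


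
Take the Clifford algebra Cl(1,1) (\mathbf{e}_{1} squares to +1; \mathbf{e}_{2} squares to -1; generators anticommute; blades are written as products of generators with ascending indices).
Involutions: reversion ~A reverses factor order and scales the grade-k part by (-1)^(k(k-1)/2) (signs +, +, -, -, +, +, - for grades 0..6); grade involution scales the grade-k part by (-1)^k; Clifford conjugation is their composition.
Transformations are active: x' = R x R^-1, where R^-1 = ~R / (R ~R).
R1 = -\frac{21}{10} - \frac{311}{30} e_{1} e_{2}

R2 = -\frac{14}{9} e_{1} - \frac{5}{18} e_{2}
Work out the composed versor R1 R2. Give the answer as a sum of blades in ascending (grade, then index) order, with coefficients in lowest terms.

Distribute over the terms of R1 (each basis-blade product reordered to ascending indices, repeated generators contracted through their squares):
(-\frac{21}{10}) R2 = \frac{49}{15} e_{1} + \frac{7}{12} e_{2}
(-\frac{311}{30} e_{1} e_{2}) R2 = -\frac{311}{108} e_{1} - \frac{2177}{135} e_{2}
Summing the partial products and collecting blades:
Answer: \frac{209}{540} e_{1} - \frac{8393}{540} e_{2}


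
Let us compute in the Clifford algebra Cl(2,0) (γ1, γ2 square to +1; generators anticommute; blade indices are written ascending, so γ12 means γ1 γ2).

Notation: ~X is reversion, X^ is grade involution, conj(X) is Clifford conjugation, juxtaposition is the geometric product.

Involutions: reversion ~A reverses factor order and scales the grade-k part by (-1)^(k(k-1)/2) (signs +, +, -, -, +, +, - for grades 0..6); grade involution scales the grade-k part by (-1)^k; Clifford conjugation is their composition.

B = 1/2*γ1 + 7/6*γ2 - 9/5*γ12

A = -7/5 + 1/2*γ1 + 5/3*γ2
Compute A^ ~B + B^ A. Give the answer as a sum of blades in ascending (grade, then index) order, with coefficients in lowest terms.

first term: -79/36 + 23/10*γ1 - 38/15*γ2 - 227/100*γ12
second term: -79/36 - 23/10*γ1 + 38/15*γ2 + 227/100*γ12
Answer: -79/18


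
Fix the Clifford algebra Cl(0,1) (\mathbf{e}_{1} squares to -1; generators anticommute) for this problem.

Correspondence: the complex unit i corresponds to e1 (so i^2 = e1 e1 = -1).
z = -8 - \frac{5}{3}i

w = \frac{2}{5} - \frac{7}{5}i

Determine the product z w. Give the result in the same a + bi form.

In blades: z = -8 - \frac{5}{3} e_{1}, w = \frac{2}{5} - \frac{7}{5} e_{1}.
Distribute z over w term by term (generator squares from the signature, products reordered to ascending indices): (-8)*w = -\frac{16}{5} + \frac{56}{5} e_{1}; (-\frac{5}{3} e_{1})*w = -\frac{7}{3} - \frac{2}{3} e_{1}.
Sum: -\frac{83}{15} + \frac{158}{15} e_{1}; translating back through the correspondence:
Answer: -\frac{83}{15} + \frac{158}{15}i


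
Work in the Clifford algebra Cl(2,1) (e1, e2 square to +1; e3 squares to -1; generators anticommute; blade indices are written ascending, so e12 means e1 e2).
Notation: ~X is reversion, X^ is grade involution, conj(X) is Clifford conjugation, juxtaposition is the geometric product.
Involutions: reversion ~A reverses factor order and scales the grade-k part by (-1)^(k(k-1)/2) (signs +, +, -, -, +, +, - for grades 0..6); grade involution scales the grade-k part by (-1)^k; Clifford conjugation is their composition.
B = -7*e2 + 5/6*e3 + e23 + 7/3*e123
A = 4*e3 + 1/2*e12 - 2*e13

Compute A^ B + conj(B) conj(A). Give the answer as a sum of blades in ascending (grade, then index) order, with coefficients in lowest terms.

first term: 10/3 - 11/6*e1 + 2/3*e2 - 7/6*e3 + 22/3*e12 + 1/2*e13 - 28*e23 - 163/12*e123
second term: -10/3 + 11/6*e1 - 26/3*e2 + 7/6*e3 + 34/3*e12 - 1/2*e13 - 28*e23 - 163/12*e123
Answer: -8*e2 + 56/3*e12 - 56*e23 - 163/6*e123


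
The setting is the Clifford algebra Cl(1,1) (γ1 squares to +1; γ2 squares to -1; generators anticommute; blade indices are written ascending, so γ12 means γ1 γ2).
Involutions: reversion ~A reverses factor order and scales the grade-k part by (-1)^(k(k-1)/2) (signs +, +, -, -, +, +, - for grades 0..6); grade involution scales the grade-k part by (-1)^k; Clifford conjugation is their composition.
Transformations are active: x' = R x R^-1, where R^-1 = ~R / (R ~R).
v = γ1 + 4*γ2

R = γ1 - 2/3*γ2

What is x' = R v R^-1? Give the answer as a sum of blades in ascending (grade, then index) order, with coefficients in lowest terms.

~R = γ1 - 2/3*γ2, and R ~R = 5/9, so R^-1 = ~R / (5/9).
R v = 11/3 + 14/3*γ12
Answer: 61/5*γ1 - 64/5*γ2


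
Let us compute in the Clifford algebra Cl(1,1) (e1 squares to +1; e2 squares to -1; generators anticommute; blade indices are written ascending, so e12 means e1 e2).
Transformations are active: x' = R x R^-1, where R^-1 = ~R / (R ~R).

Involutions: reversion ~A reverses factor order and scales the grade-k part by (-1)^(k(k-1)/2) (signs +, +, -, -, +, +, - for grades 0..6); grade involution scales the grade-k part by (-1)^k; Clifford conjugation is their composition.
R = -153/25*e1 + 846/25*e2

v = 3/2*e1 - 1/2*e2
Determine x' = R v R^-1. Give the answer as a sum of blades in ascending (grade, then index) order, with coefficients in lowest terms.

~R = -153/25*e1 + 846/25*e2, and R ~R = -692307/625, so R^-1 = ~R / (-692307/625).
R v = 387/50 - 477/10*e12
Answer: -24179/17094*e1 + 463/17094*e2


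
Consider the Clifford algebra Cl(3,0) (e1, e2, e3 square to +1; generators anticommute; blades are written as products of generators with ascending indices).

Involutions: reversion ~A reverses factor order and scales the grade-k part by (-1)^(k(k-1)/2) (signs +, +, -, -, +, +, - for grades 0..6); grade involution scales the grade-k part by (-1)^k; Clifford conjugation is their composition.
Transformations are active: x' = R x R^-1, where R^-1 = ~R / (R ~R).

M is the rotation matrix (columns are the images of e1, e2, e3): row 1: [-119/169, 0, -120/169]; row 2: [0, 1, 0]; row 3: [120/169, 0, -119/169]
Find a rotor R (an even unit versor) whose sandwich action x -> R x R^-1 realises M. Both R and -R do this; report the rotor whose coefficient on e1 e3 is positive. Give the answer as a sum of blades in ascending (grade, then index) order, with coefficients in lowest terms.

Method: write R = a + b12*e1 e2 + b13*e1 e3 + b23*e2 e3 with a^2 + b12^2 + b13^2 + b23^2 = 1 (so R^-1 = ~R). Expanding the columns R e_j ~R gives tr M = 4a^2 - 1 and, from the antisymmetric part, M21 - M12 = -4a*b12, M13 - M31 = 4a*b13, M32 - M23 = -4a*b23.
Here tr M = -69/169, so a^2 = (1 + tr M)/4 = 25/169 and a = ±5/13. Taking a = 5/13: M21 - M12 = 0, M13 - M31 = -240/169, M32 - M23 = 0, giving b12 = 0, b13 = -12/13, b23 = 0, i.e. R = 5/13 - 12/13*e1 e3.
Its e1 e3 coefficient is negative, so report the other preimage -R.
Answer: -5/13 + 12/13*e1 e3. Why the constraint matters: R and -R act identically through the sandwich — M has trace -69/169 either way — so only the sign condition on e1 e3 picks one of the two preimages.


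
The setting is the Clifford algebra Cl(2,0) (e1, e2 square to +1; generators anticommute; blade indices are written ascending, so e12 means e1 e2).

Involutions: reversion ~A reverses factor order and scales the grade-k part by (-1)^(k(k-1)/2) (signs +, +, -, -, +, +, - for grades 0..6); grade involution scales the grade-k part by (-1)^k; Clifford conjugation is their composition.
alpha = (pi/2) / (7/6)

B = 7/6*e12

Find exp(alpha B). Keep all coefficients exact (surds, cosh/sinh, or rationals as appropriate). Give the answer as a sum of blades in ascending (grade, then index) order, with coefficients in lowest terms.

B^2 = (7/6)^2*(e12)^2 = 49/36*(-1) = -49/36 (a basis 2-blade squares to minus the product of its generators' squares).
B^2 = -49/36 — B^2 < 0, so the exponential closes trigonometrically: l = 7/6, alpha*l = pi/2, so exp(alpha B) = cos(pi/2) + (sin(pi/2)/(7/6))*B = 0 + (6/7)*B.
Answer: e12


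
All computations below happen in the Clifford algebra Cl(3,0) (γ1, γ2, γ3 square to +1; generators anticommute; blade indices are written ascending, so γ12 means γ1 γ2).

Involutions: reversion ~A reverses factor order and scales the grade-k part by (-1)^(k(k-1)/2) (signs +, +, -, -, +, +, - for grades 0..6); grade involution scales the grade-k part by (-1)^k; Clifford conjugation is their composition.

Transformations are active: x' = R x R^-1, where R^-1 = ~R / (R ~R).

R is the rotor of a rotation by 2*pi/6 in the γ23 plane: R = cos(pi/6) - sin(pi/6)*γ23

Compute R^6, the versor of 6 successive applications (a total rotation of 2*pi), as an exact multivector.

Half-angle bookkeeping: 6 applications in γ23 add up to rotor phase 6*pi/6 = pi, so R^6 = cos(pi) - sin(pi)*γ23.
cos(pi) = -1 and sin(pi) = 0, so R^6 = -1. The total rotation 2*pi is 1 full turn, so every vector returns to itself, yet the rotor is -1, on the OTHER sheet of the double cover (an odd number of 2*pi turns).
Answer: -1


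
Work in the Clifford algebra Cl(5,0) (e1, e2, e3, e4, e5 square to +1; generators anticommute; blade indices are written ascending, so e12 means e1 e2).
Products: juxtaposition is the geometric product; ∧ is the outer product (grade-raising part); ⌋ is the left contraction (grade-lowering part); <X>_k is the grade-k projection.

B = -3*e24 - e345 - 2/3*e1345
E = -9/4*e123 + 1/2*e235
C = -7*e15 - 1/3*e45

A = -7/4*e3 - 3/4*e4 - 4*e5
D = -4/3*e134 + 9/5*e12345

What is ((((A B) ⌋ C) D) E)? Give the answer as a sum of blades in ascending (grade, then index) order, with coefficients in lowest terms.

step 1: -9/4*e2 + 4*e34 - 3/4*e35 + 7/4*e45 - 8/3*e134 + 1/2*e135 - 7/6*e145 - 21/4*e234 + 12*e245
step 2: 7/12
step 3: -7/9*e134 + 21/20*e12345
step 4: -21/40*e14 - 7/4*e24 + 189/80*e45 + 7/18*e1245
Answer: -21/40*e14 - 7/4*e24 + 189/80*e45 + 7/18*e1245


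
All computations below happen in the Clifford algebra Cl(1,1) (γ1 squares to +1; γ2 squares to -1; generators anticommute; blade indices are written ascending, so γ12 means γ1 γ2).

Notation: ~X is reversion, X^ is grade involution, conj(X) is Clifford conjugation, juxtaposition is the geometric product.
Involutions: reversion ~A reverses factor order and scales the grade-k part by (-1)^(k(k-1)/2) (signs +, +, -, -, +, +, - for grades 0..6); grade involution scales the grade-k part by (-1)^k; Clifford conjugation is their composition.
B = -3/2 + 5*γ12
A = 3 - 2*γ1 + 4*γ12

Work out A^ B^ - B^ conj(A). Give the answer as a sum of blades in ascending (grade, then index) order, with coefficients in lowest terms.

first term: 31/2 - 3*γ1 + 10*γ2 + 9*γ12
second term: -49/2 - 3*γ1 - 10*γ2 + 21*γ12
Answer: 40 + 20*γ2 - 12*γ12


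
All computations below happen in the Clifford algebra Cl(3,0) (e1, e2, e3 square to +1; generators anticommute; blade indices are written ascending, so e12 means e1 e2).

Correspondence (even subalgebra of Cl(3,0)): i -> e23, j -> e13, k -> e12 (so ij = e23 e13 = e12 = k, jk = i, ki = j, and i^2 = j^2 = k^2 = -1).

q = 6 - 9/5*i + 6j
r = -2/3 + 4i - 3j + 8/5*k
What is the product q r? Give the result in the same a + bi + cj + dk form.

In blades: q = 6 + 6*e13 - 9/5*e23, r = -2/3 + 8/5*e12 - 3*e13 + 4*e23.
Distribute q over r term by term (generator squares from the signature, products reordered to ascending indices): (6)*r = -4 + 48/5*e12 - 18*e13 + 24*e23; (6*e13)*r = 18 - 24*e12 - 4*e13 + 48/5*e23; (-9/5*e23)*r = 36/5 + 27/5*e12 + 72/25*e13 + 6/5*e23.
Sum: 106/5 - 9*e12 - 478/25*e13 + 174/5*e23; translating back through the correspondence:
Answer: 106/5 + 174/5*i - 478/25*j - 9k


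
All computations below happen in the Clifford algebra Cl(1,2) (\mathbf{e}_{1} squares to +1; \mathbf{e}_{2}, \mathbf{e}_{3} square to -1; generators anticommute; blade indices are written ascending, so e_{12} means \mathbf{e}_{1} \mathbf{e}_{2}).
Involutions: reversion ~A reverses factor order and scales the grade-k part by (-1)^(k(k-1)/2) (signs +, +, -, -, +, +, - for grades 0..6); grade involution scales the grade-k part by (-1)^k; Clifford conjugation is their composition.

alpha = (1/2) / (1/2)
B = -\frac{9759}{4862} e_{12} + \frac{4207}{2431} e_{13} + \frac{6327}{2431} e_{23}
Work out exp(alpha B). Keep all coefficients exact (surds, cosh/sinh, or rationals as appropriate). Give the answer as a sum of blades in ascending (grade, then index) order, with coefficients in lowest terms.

B^2 term by term: the squares give (-\frac{9759}{4862})^2*(e_{12})^2 + (\frac{4207}{2431})^2*(e_{13})^2 + (\frac{6327}{2431})^2*(e_{23})^2 = \frac{95238081}{23639044}*(+1) + \frac{17698849}{5909761}*(+1) + \frac{40030929}{5909761}*(-1) = \frac{1}{4} (each basis 2-blade squares to minus the product of its generators' squares); cross terms between blades sharing an index anticommute and cancel. So B^2 = \frac{1}{4}.
B^2 = \frac{1}{4} — the series telescopes hyperbolically here: l = \frac{1}{2}, alpha*l = \frac{1}{2}, so exp(alpha B) = cosh(\frac{1}{2}) + (sinh(\frac{1}{2})/(\frac{1}{2}))*B = \cosh{\left(\frac{1}{2} \right)} + (2 \sinh{\left(\frac{1}{2} \right)})*B.
Answer: \cosh{\left(\frac{1}{2} \right)} - \frac{9759 \sinh{\left(\frac{1}{2} \right)}}{2431} e_{12} + \frac{8414 \sinh{\left(\frac{1}{2} \right)}}{2431} e_{13} + \frac{12654 \sinh{\left(\frac{1}{2} \right)}}{2431} e_{23}


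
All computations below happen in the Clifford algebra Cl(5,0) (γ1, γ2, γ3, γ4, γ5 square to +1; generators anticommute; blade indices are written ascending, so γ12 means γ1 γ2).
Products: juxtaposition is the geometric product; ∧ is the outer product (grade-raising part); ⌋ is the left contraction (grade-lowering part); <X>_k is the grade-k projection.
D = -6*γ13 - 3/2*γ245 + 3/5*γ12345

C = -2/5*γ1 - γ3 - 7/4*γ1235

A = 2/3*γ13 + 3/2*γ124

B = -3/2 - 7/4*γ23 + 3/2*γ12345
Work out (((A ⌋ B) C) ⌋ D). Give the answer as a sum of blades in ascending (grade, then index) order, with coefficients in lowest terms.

step 1: 9/4*γ35 + γ245
step 2: 9/4*γ5 + 63/16*γ12 + 7/4*γ134 - 9/10*γ135 + 2/5*γ1245 - γ2345
step 3: -3/5*γ1 + 6/25*γ3 - 783/200*γ24 - 21/20*γ25 - 189/80*γ345 + 27/20*γ1234
Answer: -3/5*γ1 + 6/25*γ3 - 783/200*γ24 - 21/20*γ25 - 189/80*γ345 + 27/20*γ1234


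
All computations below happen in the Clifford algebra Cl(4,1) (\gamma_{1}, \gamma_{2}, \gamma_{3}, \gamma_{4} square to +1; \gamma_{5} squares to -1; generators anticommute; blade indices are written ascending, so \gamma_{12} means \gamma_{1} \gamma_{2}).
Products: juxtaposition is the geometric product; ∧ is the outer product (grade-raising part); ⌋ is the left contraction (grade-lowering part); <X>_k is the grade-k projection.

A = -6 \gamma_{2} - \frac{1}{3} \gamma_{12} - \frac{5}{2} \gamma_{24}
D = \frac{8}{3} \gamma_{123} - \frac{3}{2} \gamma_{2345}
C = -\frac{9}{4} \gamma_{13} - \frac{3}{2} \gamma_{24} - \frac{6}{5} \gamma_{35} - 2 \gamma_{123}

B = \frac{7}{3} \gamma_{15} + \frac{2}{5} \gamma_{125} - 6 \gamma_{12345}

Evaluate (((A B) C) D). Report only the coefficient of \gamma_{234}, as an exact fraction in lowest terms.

step 1: \frac{2}{15} \gamma_{5} + \frac{12}{5} \gamma_{15} + \frac{7}{9} \gamma_{25} + 14 \gamma_{125} + 15 \gamma_{135} + \gamma_{145} - 2 \gamma_{345} - \frac{35}{6} \gamma_{1245} - 36 \gamma_{1345}
step 2: -18 \gamma_{1} - \frac{4}{25} \gamma_{3} - \frac{12}{5} \gamma_{4} + \frac{135}{4} \gamma_{5} - \frac{72}{25} \gamma_{13} - \frac{216}{5} \gamma_{14} - \frac{35}{4} \gamma_{15} - \frac{14}{15} \gamma_{23} + 30 \gamma_{25} - \frac{167}{5} \gamma_{35} - \frac{493}{6} \gamma_{45} - \frac{84}{5} \gamma_{123} + \frac{3}{2} \gamma_{125} + \frac{6}{5} \gamma_{134} - \frac{167}{90} \gamma_{135} - \frac{51}{2} \gamma_{145} + \frac{393}{10} \gamma_{235} + \frac{359}{5} \gamma_{245} - \frac{167}{12} \gamma_{345} - 7 \gamma_{1234} + \frac{3361}{60} \gamma_{1235} + \frac{2}{5} \gamma_{1245} - \frac{121}{8} \gamma_{2345} + \frac{45}{2} \gamma_{12345}
step 3: \frac{1769}{80} + \frac{6523}{180} \gamma_{1} - \frac{5711}{200} \gamma_{2} - \frac{1077}{10} \gamma_{3} + \frac{2417}{60} \gamma_{4} + \frac{6722}{45} \gamma_{5} - \frac{32}{75} \gamma_{12} - \frac{3}{5} \gamma_{13} + \frac{3361}{40} \gamma_{14} + \frac{943}{10} \gamma_{15} + \frac{301}{4} \gamma_{23} - \frac{533}{10} \gamma_{24} + \frac{668}{135} \gamma_{25} - 45 \gamma_{34} + 4 \gamma_{35} - \frac{307}{5} \gamma_{45} + \frac{153}{4} \gamma_{123} - \frac{167}{60} \gamma_{124} + \frac{1363}{15} \gamma_{125} - \frac{9}{4} \gamma_{134} + 80 \gamma_{135} + \frac{227}{15} \gamma_{145} + \frac{2583}{40} \gamma_{234} + \frac{404}{15} \gamma_{235} - \frac{6}{25} \gamma_{245} - \frac{16}{15} \gamma_{345} + \frac{781}{40} \gamma_{1234} - \frac{126}{5} \gamma_{1235} - \frac{9322}{225} \gamma_{1245} - \frac{2872}{15} \gamma_{1345} - 68 \gamma_{2345} - \frac{1729}{9} \gamma_{12345}
Answer: \frac{2583}{40}


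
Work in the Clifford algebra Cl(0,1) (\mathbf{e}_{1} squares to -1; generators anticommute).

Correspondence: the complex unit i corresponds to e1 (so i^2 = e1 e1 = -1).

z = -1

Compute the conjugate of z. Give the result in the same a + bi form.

In blades: z = -1.
Conjugation here is Clifford conjugation: the scalar is fixed and the grade-1 and grade-2 blades all flip sign, giving -1; translating back:
Answer: -1


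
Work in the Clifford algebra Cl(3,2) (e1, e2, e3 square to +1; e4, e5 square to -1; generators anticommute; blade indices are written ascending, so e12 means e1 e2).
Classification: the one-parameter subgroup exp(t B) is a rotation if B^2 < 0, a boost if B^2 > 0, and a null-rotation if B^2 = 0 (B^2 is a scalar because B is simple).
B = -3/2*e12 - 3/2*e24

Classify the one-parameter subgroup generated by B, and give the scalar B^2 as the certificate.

B^2 term by term: the squares give (-3/2)^2*(e12)^2 + (-3/2)^2*(e24)^2 = 9/4*(-1) + 9/4*(+1) = 0 (each basis 2-blade squares to minus the product of its generators' squares); cross terms between blades sharing an index anticommute and cancel. So B^2 = 0.
Answer: null-rotation, certificate B^2 = 0. Certificate logic: 0 is a conjugation-invariant scalar, so its sign fixes rotation versus boost versus null-rotation outright.


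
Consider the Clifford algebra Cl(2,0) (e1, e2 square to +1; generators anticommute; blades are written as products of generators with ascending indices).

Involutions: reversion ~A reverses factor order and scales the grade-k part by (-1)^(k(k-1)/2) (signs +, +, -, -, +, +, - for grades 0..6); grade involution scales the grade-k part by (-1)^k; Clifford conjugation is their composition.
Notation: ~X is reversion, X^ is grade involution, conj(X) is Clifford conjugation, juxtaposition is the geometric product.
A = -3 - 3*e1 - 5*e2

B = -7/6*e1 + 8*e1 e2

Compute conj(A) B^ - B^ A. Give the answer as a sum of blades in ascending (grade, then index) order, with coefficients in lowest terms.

first term: 7/2 - 87/2*e1 + 24*e2 - 179/6*e1 e2
second term: -7/2 - 87/2*e1 + 24*e2 - 179/6*e1 e2
Answer: 7


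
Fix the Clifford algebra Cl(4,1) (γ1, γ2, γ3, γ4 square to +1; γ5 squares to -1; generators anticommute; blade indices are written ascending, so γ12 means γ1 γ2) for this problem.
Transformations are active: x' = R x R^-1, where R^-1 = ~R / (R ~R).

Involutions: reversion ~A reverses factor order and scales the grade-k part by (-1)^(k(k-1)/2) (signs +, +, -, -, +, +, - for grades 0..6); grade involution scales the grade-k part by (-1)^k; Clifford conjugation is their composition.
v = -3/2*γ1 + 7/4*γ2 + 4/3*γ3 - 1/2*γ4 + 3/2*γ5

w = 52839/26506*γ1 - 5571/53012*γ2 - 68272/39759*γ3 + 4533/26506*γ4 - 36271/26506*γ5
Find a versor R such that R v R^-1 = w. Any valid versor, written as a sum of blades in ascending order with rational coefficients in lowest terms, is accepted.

Why this works: both vectors square to 733/144, so q(v) = q(w) and R = v + w = 6540/13253*γ1 + 21800/13253*γ2 - 15260/39759*γ3 - 4360/13253*γ4 + 1744/13253*γ5 carries v to w — its own direction survives, the complement (v - w)/2 flips.
Answer: 6540/13253*γ1 + 21800/13253*γ2 - 15260/39759*γ3 - 4360/13253*γ4 + 1744/13253*γ5


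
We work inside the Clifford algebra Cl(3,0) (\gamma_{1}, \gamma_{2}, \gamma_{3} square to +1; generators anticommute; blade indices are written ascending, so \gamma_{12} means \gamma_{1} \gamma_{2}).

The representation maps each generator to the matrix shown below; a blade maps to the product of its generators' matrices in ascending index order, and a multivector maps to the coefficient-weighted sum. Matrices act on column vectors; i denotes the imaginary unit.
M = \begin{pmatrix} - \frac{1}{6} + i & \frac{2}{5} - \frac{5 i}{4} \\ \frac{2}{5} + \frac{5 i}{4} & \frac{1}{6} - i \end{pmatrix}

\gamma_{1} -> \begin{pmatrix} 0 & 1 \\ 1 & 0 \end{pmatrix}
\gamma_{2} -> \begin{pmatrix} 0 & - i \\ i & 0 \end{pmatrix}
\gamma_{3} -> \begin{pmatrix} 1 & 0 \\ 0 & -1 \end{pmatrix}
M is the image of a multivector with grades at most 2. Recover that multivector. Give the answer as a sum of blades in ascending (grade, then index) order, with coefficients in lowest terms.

Method: 1, rho(\gamma_{1}), rho(\gamma_{2}), rho(\gamma_{3}) form a trace-orthogonal basis of the 2x2 complex matrices (tr(X Y) = 2 if X = Y, else 0), so M = m0*1 + m1*rho(\gamma_{1}) + m2*rho(\gamma_{2}) + m3*rho(\gamma_{3}) with m0 = tr(M)/2 = 0, m1 = tr(M rho(\gamma_{1}))/2 = \frac{2}{5}, m2 = tr(M rho(\gamma_{2}))/2 = \frac{5}{4}, m3 = tr(M rho(\gamma_{3}))/2 = - \frac{1}{6} + i.
Multiplying table entries, the bivector images are rho(\gamma_{12}) = i*rho(\gamma_{3}), rho(\gamma_{13}) = -i*rho(\gamma_{2}), rho(\gamma_{23}) = i*rho(\gamma_{1}); with real blade coefficients the real parts of m0..m3 are the coefficients of 1, \gamma_{1}, \gamma_{2}, \gamma_{3} and the imaginary parts give the bivectors (\gamma_{23}: Im m1, \gamma_{13}: -Im m2, \gamma_{12}: Im m3).
Answer: \frac{2}{5} \gamma_{1} + \frac{5}{4} \gamma_{2} - \frac{1}{6} \gamma_{3} + \gamma_{12}


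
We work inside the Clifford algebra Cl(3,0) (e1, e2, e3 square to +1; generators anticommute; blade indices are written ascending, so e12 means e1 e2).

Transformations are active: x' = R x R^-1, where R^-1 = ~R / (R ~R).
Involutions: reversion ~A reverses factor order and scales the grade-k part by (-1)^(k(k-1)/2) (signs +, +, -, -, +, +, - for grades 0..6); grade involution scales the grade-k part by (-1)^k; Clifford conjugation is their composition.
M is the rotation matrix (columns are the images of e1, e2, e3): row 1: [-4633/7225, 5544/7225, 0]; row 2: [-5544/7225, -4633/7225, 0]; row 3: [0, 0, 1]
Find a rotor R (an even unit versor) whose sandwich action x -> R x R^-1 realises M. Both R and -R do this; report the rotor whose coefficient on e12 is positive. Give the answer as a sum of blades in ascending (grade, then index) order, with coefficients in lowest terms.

Method: write R = a + b12*e12 + b13*e13 + b23*e23 with a^2 + b12^2 + b13^2 + b23^2 = 1 (so R^-1 = ~R). Expanding the columns R e_j ~R gives tr M = 4a^2 - 1 and, from the antisymmetric part, M21 - M12 = -4a*b12, M13 - M31 = 4a*b13, M32 - M23 = -4a*b23.
Here tr M = -2041/7225, so a^2 = (1 + tr M)/4 = 1296/7225 and a = ±36/85. Taking a = 36/85: M21 - M12 = -11088/7225, M13 - M31 = 0, M32 - M23 = 0, giving b12 = 77/85, b13 = 0, b23 = 0, i.e. R = 36/85 + 77/85*e12.
Its e12 coefficient is already positive.
Answer: 36/85 + 77/85*e12. Note: both R and -R realise this M (trace -2041/7225); the covering map identifies them, and the e12-coefficient sign is the tie-breaker.


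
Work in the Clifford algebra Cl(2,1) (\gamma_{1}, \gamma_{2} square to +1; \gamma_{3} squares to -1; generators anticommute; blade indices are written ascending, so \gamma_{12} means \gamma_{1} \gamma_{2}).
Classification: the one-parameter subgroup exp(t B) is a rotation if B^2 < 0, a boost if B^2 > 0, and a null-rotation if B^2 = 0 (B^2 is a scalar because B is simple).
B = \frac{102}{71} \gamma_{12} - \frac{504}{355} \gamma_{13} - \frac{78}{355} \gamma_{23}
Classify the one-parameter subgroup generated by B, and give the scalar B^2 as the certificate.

B^2 term by term: the squares give (\frac{102}{71})^2*(\gamma_{12})^2 + (-\frac{504}{355})^2*(\gamma_{13})^2 + (-\frac{78}{355})^2*(\gamma_{23})^2 = \frac{10404}{5041}*(-1) + \frac{254016}{126025}*(+1) + \frac{6084}{126025}*(+1) = 0 (each basis 2-blade squares to minus the product of its generators' squares); cross terms between blades sharing an index anticommute and cancel. So B^2 = 0.
Answer: null-rotation, certificate B^2 = 0. The invariant at work: B^2 = 0 is unchanged by conjugation, hence its sign classifies the subgroup whatever basis B is written in.


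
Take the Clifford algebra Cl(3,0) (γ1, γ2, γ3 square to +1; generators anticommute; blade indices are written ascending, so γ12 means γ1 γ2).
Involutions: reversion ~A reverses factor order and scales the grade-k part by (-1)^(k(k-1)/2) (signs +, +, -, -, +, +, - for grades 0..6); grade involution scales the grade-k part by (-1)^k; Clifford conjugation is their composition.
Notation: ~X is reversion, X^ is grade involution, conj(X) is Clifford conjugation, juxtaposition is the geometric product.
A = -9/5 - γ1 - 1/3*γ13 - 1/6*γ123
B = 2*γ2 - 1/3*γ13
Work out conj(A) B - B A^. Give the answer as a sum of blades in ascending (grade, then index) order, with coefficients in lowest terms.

first term: 1/9 - 319/90*γ2 - 1/3*γ3 + 2*γ12 + 14/15*γ13 - 2/3*γ123
second term: -1/9 - 329/90*γ2 + 1/3*γ3 - 2*γ12 + 4/15*γ13 + 2/3*γ123
Answer: 2/9 + 1/9*γ2 - 2/3*γ3 + 4*γ12 + 2/3*γ13 - 4/3*γ123


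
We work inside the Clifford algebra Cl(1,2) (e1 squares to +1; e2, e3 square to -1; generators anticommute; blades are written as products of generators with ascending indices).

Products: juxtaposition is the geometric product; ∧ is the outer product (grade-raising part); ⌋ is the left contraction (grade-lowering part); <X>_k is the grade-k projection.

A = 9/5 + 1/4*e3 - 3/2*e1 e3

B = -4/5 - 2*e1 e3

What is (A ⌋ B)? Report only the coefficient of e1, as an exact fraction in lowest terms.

step 1: 39/25 - 1/2*e1 - 18/5*e1 e3
Answer: -1/2
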